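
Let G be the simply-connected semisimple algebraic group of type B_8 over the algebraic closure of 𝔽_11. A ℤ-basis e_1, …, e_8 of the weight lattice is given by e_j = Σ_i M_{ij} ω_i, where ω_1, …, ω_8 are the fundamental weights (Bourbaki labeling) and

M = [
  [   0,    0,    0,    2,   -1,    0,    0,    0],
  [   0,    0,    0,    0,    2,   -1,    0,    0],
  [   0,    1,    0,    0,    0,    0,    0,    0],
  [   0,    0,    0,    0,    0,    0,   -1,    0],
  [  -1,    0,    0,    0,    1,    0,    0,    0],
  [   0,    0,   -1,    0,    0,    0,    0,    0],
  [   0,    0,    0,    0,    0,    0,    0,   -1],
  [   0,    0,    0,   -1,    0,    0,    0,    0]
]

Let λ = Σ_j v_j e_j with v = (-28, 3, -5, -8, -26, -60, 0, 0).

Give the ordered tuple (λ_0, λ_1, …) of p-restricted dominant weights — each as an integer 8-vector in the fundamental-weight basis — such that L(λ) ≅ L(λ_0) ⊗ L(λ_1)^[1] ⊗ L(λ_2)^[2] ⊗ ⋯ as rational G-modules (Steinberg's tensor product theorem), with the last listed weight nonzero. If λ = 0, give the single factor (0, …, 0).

((10, 8, 3, 0, 2, 5, 0, 8),)

Converting to the ω-basis (c_i = row i of M dotted with v = (-28, 3, -5, -8, -26, -60, 0, 0)):
  c_1 = 0*-28 + 0*3 + 0*-5 + 2*-8 + -1*-26 + 0*-60 + 0*0 + 0*0 = 10
  c_2 = 0*-28 + 0*3 + 0*-5 + 0*-8 + 2*-26 + -1*-60 + 0*0 + 0*0 = 8
  c_3 = 0*-28 + 1*3 + 0*-5 + 0*-8 + 0*-26 + 0*-60 + 0*0 + 0*0 = 3
  c_4 = 0*-28 + 0*3 + 0*-5 + 0*-8 + 0*-26 + 0*-60 + -1*0 + 0*0 = 0
  c_5 = -1*-28 + 0*3 + 0*-5 + 0*-8 + 1*-26 + 0*-60 + 0*0 + 0*0 = 2
  c_6 = 0*-28 + 0*3 + -1*-5 + 0*-8 + 0*-26 + 0*-60 + 0*0 + 0*0 = 5
  c_7 = 0*-28 + 0*3 + 0*-5 + 0*-8 + 0*-26 + 0*-60 + 0*0 + -1*0 = 0
  c_8 = 0*-28 + 0*3 + 0*-5 + -1*-8 + 0*-26 + 0*-60 + 0*0 + 0*0 = 8
p = 11; digits c_i = Σ_j d_{ij}·11^j, 0 ≤ d_{ij} < 11:
  c_1 = 10 = 10·11^0
  c_2 = 8 = 8·11^0
  c_3 = 3 = 3·11^0
  c_4 = 0
  c_5 = 2 = 2·11^0
  c_6 = 5 = 5·11^0
  c_7 = 0
  c_8 = 8 = 8·11^0
λ_0 = (10, 8, 3, 0, 2, 5, 0, 8)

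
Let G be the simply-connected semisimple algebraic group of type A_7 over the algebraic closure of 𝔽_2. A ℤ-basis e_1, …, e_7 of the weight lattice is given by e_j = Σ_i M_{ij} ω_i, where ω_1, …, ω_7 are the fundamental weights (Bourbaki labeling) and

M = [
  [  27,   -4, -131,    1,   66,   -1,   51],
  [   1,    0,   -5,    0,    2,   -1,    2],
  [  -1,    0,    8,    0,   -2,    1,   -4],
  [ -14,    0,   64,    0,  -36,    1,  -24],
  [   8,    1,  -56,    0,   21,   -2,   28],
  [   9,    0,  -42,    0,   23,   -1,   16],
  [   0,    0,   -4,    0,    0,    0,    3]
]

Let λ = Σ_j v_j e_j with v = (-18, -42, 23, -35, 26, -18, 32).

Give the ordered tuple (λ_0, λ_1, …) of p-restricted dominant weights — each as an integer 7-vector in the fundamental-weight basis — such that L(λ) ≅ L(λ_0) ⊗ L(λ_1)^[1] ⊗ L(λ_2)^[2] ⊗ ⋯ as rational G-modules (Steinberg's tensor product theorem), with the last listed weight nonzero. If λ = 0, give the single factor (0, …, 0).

((0, 1, 0, 0, 0, 0, 0), (0, 0, 0, 1, 0, 0, 0), (0, 0, 1, 0, 1, 0, 1))

Converting to the ω-basis (c_i = row i of M dotted with v = (-18, -42, 23, -35, 26, -18, 32)):
  c_1 = 27*-18 + -4*-42 + -131*23 + 1*-35 + 66*26 + -1*-18 + 51*32 = 0
  c_2 = 1*-18 + 0*-42 + -5*23 + 0*-35 + 2*26 + -1*-18 + 2*32 = 1
  c_3 = -1*-18 + 0*-42 + 8*23 + 0*-35 + -2*26 + 1*-18 + -4*32 = 4
  c_4 = -14*-18 + 0*-42 + 64*23 + 0*-35 + -36*26 + 1*-18 + -24*32 = 2
  c_5 = 8*-18 + 1*-42 + -56*23 + 0*-35 + 21*26 + -2*-18 + 28*32 = 4
  c_6 = 9*-18 + 0*-42 + -42*23 + 0*-35 + 23*26 + -1*-18 + 16*32 = 0
  c_7 = 0*-18 + 0*-42 + -4*23 + 0*-35 + 0*26 + 0*-18 + 3*32 = 4
Expand coordinatewise in base 2:
  c_1 = 0
  c_2 = 1 = 1·2^0
  c_3 = 4 = 0·2^0 + 0·2^1 + 1·2^2
  c_4 = 2 = 0·2^0 + 1·2^1
  c_5 = 4 = 0·2^0 + 0·2^1 + 1·2^2
  c_6 = 0
  c_7 = 4 = 0·2^0 + 0·2^1 + 1·2^2
Factor λ_0 = (0, 1, 0, 0, 0, 0, 0)
Factor λ_1 = (0, 0, 0, 1, 0, 0, 0)
Factor λ_2 = (0, 0, 1, 0, 1, 0, 1)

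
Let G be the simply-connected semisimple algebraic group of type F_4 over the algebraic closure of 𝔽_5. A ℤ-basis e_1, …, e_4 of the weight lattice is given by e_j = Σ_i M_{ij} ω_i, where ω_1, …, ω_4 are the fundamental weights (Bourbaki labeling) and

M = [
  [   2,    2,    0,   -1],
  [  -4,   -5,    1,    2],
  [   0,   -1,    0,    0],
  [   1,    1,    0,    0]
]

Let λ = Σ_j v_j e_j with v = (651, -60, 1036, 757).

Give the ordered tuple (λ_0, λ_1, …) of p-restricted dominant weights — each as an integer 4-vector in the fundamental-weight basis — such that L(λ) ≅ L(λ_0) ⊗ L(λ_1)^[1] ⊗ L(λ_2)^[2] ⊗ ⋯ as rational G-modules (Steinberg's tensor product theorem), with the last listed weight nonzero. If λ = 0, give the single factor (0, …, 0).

In the fundamental-weight basis, λ has coordinates c = M·v (v = (651, -60, 1036, 757)):
  c_1 = (2)·(651) + (2)·(-60) + (0)·(1036) + (-1)·(757) = 425
  c_2 = (-4)·(651) + (-5)·(-60) + (1)·(1036) + (2)·(757) = 246
  c_3 = (0)·(651) + (-1)·(-60) + (0)·(1036) + (0)·(757) = 60
  c_4 = (1)·(651) + (1)·(-60) + (0)·(1036) + (0)·(757) = 591
Base-5 expansion of each c_i:
  c_1 = 425 = 0·5^0 + 0·5^1 + 2·5^2 + 3·5^3
  c_2 = 246 = 1·5^0 + 4·5^1 + 4·5^2 + 1·5^3
  c_3 = 60 = 0·5^0 + 2·5^1 + 2·5^2
  c_4 = 591 = 1·5^0 + 3·5^1 + 3·5^2 + 4·5^3
Factor λ_0 = (0, 1, 0, 1)
Factor λ_1 = (0, 4, 2, 3)
Factor λ_2 = (2, 4, 2, 3)
Factor λ_3 = (3, 1, 0, 4)

((0, 1, 0, 1), (0, 4, 2, 3), (2, 4, 2, 3), (3, 1, 0, 4))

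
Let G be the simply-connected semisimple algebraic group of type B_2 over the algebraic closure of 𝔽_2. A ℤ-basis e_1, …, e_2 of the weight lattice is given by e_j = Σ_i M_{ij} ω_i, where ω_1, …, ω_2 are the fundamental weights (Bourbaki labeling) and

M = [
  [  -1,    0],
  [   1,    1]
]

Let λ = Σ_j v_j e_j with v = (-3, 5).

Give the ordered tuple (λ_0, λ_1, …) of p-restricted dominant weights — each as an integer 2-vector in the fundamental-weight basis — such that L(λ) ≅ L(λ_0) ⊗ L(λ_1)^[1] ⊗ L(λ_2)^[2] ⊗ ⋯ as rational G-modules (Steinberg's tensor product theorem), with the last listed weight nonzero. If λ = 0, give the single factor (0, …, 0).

Converting to the ω-basis (c_i = row i of M dotted with v = (-3, 5)):
  c_1 = -1*-3 + 0*5 = 3
  c_2 = 1*-3 + 1*5 = 2
p = 2; digits c_i = Σ_j d_{ij}·2^j, 0 ≤ d_{ij} < 2:
  c_1 = 3 = 1·2^0 + 1·2^1
  c_2 = 2 = 0·2^0 + 1·2^1
p-restricted factor λ_0 = (1, 0)
p-restricted factor λ_1 = (1, 1)

((1, 0), (1, 1))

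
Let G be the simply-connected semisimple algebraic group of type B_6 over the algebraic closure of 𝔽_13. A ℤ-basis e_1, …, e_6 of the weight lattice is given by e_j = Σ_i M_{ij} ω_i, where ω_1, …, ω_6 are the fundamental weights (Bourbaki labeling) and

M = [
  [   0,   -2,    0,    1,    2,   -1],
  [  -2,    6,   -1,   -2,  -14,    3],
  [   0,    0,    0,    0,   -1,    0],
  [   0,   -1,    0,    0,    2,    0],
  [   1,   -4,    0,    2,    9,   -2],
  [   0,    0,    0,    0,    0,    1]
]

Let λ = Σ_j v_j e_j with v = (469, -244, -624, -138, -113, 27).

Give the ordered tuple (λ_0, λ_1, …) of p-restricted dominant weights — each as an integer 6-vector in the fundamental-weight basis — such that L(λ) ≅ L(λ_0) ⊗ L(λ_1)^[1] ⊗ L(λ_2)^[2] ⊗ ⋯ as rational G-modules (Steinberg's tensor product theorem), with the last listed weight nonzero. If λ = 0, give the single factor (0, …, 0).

((6, 5, 9, 5, 7, 1), (7, 12, 8, 1, 7, 2))

Change of basis e → ω: c = M·v where v = (469, -244, -624, -138, -113, 27):
  c_1 = 0·469 + (-2)·(-244) + (0)·(-624) + (1)·(-138) + (2)·(-113) + (-1)·(27) = 97
  c_2 = (-2)·(469) + (6)·(-244) + (-1)·(-624) + (-2)·(-138) + (-14)·(-113) + 3·27 = 161
  c_3 = 0·469 + (0)·(-244) + (0)·(-624) + (0)·(-138) + (-1)·(-113) + 0·27 = 113
  c_4 = 0·469 + (-1)·(-244) + (0)·(-624) + (0)·(-138) + (2)·(-113) + 0·27 = 18
  c_5 = 1·469 + (-4)·(-244) + (0)·(-624) + (2)·(-138) + (9)·(-113) + (-2)·(27) = 98
  c_6 = 0·469 + (0)·(-244) + (0)·(-624) + (0)·(-138) + (0)·(-113) + 1·27 = 27
Base-13 expansion of each c_i:
  c_1 = 97 = 6·13^0 + 7·13^1
  c_2 = 161 = 5·13^0 + 12·13^1
  c_3 = 113 = 9·13^0 + 8·13^1
  c_4 = 18 = 5·13^0 + 1·13^1
  c_5 = 98 = 7·13^0 + 7·13^1
  c_6 = 27 = 1·13^0 + 2·13^1
Factor λ_0 = (6, 5, 9, 5, 7, 1)
Factor λ_1 = (7, 12, 8, 1, 7, 2)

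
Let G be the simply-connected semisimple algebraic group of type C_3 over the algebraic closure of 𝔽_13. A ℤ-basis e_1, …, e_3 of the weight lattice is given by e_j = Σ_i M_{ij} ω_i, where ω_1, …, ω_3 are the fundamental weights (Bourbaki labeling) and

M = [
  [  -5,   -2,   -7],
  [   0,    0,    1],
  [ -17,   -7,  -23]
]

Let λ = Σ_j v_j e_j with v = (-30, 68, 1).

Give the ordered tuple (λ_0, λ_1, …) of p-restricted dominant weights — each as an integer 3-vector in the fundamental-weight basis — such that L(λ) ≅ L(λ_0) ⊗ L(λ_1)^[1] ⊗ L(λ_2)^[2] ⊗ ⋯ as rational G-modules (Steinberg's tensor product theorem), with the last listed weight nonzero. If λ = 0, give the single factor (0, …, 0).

Change of basis e → ω: c = M·v where v = (-30, 68, 1):
  c_1 = -5*-30 + -2*68 + -7*1 = 7
  c_2 = 0*-30 + 0*68 + 1*1 = 1
  c_3 = -17*-30 + -7*68 + -23*1 = 11
p = 13; digits c_i = Σ_j d_{ij}·13^j, 0 ≤ d_{ij} < 13:
  c_1 = 7 = 7·13^0
  c_2 = 1 = 1·13^0
  c_3 = 11 = 11·13^0
Factor λ_0 = (7, 1, 11)

((7, 1, 11),)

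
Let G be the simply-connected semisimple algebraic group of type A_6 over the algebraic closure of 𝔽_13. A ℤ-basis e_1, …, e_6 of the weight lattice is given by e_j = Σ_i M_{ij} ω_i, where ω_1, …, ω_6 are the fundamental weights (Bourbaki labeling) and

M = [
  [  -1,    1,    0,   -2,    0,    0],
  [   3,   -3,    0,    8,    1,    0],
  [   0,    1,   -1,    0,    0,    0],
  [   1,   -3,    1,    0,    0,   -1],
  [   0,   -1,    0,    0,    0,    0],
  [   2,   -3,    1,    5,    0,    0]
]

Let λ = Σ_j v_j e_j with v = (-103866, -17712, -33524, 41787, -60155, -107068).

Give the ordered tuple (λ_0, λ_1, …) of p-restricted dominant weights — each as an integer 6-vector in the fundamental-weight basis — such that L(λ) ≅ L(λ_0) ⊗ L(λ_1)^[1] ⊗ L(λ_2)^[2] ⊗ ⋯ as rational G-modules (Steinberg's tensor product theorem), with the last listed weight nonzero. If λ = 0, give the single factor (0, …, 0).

((6, 1, 4, 12, 6, 2), (3, 10, 7, 12, 10, 2), (2, 1, 2, 4, 0, 6), (1, 7, 7, 10, 8, 9))

In the fundamental-weight basis, λ has coordinates c = M·v (v = (-103866, -17712, -33524, 41787, -60155, -107068)):
  c_1 = (-1)·(-103866) + (1)·(-17712) + (0)·(-33524) + (-2)·(41787) + (0)·(-60155) + (0)·(-107068) = 2580
  c_2 = (3)·(-103866) + (-3)·(-17712) + (0)·(-33524) + (8)·(41787) + (1)·(-60155) + (0)·(-107068) = 15679
  c_3 = (0)·(-103866) + (1)·(-17712) + (-1)·(-33524) + (0)·(41787) + (0)·(-60155) + (0)·(-107068) = 15812
  c_4 = (1)·(-103866) + (-3)·(-17712) + (1)·(-33524) + (0)·(41787) + (0)·(-60155) + (-1)·(-107068) = 22814
  c_5 = (0)·(-103866) + (-1)·(-17712) + (0)·(-33524) + (0)·(41787) + (0)·(-60155) + (0)·(-107068) = 17712
  c_6 = (2)·(-103866) + (-3)·(-17712) + (1)·(-33524) + (5)·(41787) + (0)·(-60155) + (0)·(-107068) = 20815
Base-13 expansion of each c_i:
  c_1 = 2580 = 6·13^0 + 3·13^1 + 2·13^2 + 1·13^3
  c_2 = 15679 = 1·13^0 + 10·13^1 + 1·13^2 + 7·13^3
  c_3 = 15812 = 4·13^0 + 7·13^1 + 2·13^2 + 7·13^3
  c_4 = 22814 = 12·13^0 + 12·13^1 + 4·13^2 + 10·13^3
  c_5 = 17712 = 6·13^0 + 10·13^1 + 0·13^2 + 8·13^3
  c_6 = 20815 = 2·13^0 + 2·13^1 + 6·13^2 + 9·13^3
p-restricted factor λ_0 = (6, 1, 4, 12, 6, 2)
p-restricted factor λ_1 = (3, 10, 7, 12, 10, 2)
p-restricted factor λ_2 = (2, 1, 2, 4, 0, 6)
p-restricted factor λ_3 = (1, 7, 7, 10, 8, 9)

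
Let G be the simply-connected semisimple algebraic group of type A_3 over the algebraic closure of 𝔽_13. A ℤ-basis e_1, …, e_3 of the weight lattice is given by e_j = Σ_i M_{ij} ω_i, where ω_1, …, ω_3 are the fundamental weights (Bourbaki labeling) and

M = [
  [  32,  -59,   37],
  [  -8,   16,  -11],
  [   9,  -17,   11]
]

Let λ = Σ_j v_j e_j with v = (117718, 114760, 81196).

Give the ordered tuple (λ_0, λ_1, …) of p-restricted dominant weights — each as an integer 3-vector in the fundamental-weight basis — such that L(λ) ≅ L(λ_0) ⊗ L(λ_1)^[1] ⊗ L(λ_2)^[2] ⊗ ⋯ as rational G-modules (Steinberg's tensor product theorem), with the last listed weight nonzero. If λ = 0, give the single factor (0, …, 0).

ω-coordinates c = M·v, v = (117718, 114760, 81196):
  c_1 = (32)·(117718) + (-59)·(114760) + (37)·(81196) = 388
  c_2 = (-8)·(117718) + (16)·(114760) + (-11)·(81196) = 1260
  c_3 = (9)·(117718) + (-17)·(114760) + (11)·(81196) = 1698
Expand coordinatewise in base 13:
  c_1 = 388 = 11·13^0 + 3·13^1 + 2·13^2
  c_2 = 1260 = 12·13^0 + 5·13^1 + 7·13^2
  c_3 = 1698 = 8·13^0 + 0·13^1 + 10·13^2
p-restricted factor λ_0 = (11, 12, 8)
p-restricted factor λ_1 = (3, 5, 0)
p-restricted factor λ_2 = (2, 7, 10)

((11, 12, 8), (3, 5, 0), (2, 7, 10))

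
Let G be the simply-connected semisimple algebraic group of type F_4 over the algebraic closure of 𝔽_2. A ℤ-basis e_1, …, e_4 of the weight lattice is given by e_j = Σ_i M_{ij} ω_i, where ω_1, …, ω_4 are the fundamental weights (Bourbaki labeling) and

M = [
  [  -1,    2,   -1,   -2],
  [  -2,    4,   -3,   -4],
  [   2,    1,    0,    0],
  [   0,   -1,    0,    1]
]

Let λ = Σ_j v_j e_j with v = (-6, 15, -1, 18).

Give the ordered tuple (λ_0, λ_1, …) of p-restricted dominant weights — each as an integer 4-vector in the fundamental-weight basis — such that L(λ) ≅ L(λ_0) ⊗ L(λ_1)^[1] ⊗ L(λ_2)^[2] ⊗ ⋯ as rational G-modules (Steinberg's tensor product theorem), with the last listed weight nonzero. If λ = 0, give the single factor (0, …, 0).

Change of basis e → ω: c = M·v where v = (-6, 15, -1, 18):
  c_1 = -1*-6 + 2*15 + -1*-1 + -2*18 = 1
  c_2 = -2*-6 + 4*15 + -3*-1 + -4*18 = 3
  c_3 = 2*-6 + 1*15 + 0*-1 + 0*18 = 3
  c_4 = 0*-6 + -1*15 + 0*-1 + 1*18 = 3
Expand coordinatewise in base 2:
  c_1 = 1 = 1·2^0
  c_2 = 3 = 1·2^0 + 1·2^1
  c_3 = 3 = 1·2^0 + 1·2^1
  c_4 = 3 = 1·2^0 + 1·2^1
λ_0 = (1, 1, 1, 1)
λ_1 = (0, 1, 1, 1)

((1, 1, 1, 1), (0, 1, 1, 1))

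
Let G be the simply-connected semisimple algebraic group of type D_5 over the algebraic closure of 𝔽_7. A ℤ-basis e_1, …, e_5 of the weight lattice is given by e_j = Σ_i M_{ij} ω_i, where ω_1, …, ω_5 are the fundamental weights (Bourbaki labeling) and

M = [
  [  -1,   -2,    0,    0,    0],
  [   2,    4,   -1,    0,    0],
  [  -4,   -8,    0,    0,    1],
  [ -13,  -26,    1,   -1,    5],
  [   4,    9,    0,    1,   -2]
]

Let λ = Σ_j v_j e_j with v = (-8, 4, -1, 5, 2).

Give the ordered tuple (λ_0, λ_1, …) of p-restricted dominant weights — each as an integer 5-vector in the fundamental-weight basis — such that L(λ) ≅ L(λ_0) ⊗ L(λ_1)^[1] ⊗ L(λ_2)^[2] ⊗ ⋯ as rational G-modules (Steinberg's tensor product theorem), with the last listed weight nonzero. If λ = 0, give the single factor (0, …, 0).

((0, 1, 2, 4, 5),)

Change of basis e → ω: c = M·v where v = (-8, 4, -1, 5, 2):
  c_1 = (-1)·(-8) + (-2)·(4) + (0)·(-1) + (0)·(5) + (0)·(2) = 0
  c_2 = (2)·(-8) + (4)·(4) + (-1)·(-1) + (0)·(5) + (0)·(2) = 1
  c_3 = (-4)·(-8) + (-8)·(4) + (0)·(-1) + (0)·(5) + (1)·(2) = 2
  c_4 = (-13)·(-8) + (-26)·(4) + (1)·(-1) + (-1)·(5) + (5)·(2) = 4
  c_5 = (4)·(-8) + (9)·(4) + (0)·(-1) + (1)·(5) + (-2)·(2) = 5
Expand coordinatewise in base 7:
  c_1 = 0
  c_2 = 1 = 1·7^0
  c_3 = 2 = 2·7^0
  c_4 = 4 = 4·7^0
  c_5 = 5 = 5·7^0
p-restricted factor λ_0 = (0, 1, 2, 4, 5)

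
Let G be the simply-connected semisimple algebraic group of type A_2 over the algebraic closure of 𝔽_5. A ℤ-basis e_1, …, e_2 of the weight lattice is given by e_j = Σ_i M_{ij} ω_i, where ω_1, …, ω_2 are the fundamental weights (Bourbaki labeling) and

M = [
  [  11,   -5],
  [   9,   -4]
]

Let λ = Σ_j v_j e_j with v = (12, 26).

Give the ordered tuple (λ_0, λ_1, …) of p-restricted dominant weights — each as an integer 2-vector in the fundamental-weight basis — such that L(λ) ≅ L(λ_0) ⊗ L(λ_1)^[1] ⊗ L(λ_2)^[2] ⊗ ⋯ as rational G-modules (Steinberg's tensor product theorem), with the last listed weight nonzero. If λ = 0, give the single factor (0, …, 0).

((2, 4),)

Change of basis e → ω: c = M·v where v = (12, 26):
  c_1 = (11)·(12) + (-5)·(26) = 2
  c_2 = (9)·(12) + (-4)·(26) = 4
p = 5; digits c_i = Σ_j d_{ij}·5^j, 0 ≤ d_{ij} < 5:
  c_1 = 2 = 2·5^0
  c_2 = 4 = 4·5^0
λ_0 = (2, 4)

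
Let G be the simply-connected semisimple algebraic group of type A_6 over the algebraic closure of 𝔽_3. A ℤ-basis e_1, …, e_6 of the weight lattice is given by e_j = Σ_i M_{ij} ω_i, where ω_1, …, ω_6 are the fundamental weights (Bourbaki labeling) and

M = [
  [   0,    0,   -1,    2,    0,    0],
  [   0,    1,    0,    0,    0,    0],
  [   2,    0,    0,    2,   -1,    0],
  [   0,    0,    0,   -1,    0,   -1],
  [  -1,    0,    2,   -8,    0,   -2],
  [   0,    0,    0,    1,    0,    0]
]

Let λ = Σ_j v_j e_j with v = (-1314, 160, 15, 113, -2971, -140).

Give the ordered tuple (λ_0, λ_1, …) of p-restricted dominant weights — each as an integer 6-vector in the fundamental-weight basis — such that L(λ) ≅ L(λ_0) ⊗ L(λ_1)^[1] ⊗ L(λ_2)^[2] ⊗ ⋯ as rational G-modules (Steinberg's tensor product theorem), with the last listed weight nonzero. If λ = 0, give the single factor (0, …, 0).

((1, 1, 2, 0, 0, 2), (1, 2, 0, 0, 0, 1), (2, 2, 0, 0, 2, 0), (1, 2, 0, 1, 2, 1), (2, 1, 1, 0, 2, 1), (0, 0, 2, 0, 2, 0))

In the fundamental-weight basis, λ has coordinates c = M·v (v = (-1314, 160, 15, 113, -2971, -140)):
  c_1 = (0)·(-1314) + 0·160 + (-1)·(15) + 2·113 + (0)·(-2971) + (0)·(-140) = 211
  c_2 = (0)·(-1314) + 1·160 + 0·15 + 0·113 + (0)·(-2971) + (0)·(-140) = 160
  c_3 = (2)·(-1314) + 0·160 + 0·15 + 2·113 + (-1)·(-2971) + (0)·(-140) = 569
  c_4 = (0)·(-1314) + 0·160 + 0·15 + (-1)·(113) + (0)·(-2971) + (-1)·(-140) = 27
  c_5 = (-1)·(-1314) + 0·160 + 2·15 + (-8)·(113) + (0)·(-2971) + (-2)·(-140) = 720
  c_6 = (0)·(-1314) + 0·160 + 0·15 + 1·113 + (0)·(-2971) + (0)·(-140) = 113
Writing each c_i in base p = 3:
  c_1 = 211 = 1·3^0 + 1·3^1 + 2·3^2 + 1·3^3 + 2·3^4
  c_2 = 160 = 1·3^0 + 2·3^1 + 2·3^2 + 2·3^3 + 1·3^4
  c_3 = 569 = 2·3^0 + 0·3^1 + 0·3^2 + 0·3^3 + 1·3^4 + 2·3^5
  c_4 = 27 = 0·3^0 + 0·3^1 + 0·3^2 + 1·3^3
  c_5 = 720 = 0·3^0 + 0·3^1 + 2·3^2 + 2·3^3 + 2·3^4 + 2·3^5
  c_6 = 113 = 2·3^0 + 1·3^1 + 0·3^2 + 1·3^3 + 1·3^4
Factor λ_0 = (1, 1, 2, 0, 0, 2)
Factor λ_1 = (1, 2, 0, 0, 0, 1)
Factor λ_2 = (2, 2, 0, 0, 2, 0)
Factor λ_3 = (1, 2, 0, 1, 2, 1)
Factor λ_4 = (2, 1, 1, 0, 2, 1)
Factor λ_5 = (0, 0, 2, 0, 2, 0)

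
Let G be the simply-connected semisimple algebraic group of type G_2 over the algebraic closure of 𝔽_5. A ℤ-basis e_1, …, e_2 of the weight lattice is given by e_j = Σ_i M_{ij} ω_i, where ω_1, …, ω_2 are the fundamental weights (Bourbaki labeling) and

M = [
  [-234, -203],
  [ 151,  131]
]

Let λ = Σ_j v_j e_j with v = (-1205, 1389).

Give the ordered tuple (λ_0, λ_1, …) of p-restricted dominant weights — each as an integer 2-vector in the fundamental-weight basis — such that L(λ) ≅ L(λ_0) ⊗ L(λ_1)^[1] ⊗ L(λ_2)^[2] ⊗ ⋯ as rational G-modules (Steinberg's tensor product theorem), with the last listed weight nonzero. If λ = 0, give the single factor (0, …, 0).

((3, 4),)

In the fundamental-weight basis, λ has coordinates c = M·v (v = (-1205, 1389)):
  c_1 = (-234)·(-1205) + (-203)·(1389) = 3
  c_2 = (151)·(-1205) + 131·1389 = 4
Base-5 expansion of each c_i:
  c_1 = 3 = 3·5^0
  c_2 = 4 = 4·5^0
Factor λ_0 = (3, 4)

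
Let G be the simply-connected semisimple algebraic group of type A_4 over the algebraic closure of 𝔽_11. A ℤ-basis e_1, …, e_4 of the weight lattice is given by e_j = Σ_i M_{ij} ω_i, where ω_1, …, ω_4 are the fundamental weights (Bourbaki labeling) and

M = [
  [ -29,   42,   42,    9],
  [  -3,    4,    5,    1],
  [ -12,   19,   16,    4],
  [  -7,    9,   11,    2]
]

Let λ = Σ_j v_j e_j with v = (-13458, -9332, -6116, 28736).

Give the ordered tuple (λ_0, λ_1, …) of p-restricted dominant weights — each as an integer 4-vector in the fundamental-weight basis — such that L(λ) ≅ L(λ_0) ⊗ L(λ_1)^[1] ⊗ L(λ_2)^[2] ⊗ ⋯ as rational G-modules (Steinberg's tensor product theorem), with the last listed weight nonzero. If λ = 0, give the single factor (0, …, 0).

((2, 3, 0, 7), (8, 10, 6, 4), (0, 9, 10, 3))

Converting to the ω-basis (c_i = row i of M dotted with v = (-13458, -9332, -6116, 28736)):
  c_1 = -29*-13458 + 42*-9332 + 42*-6116 + 9*28736 = 90
  c_2 = -3*-13458 + 4*-9332 + 5*-6116 + 1*28736 = 1202
  c_3 = -12*-13458 + 19*-9332 + 16*-6116 + 4*28736 = 1276
  c_4 = -7*-13458 + 9*-9332 + 11*-6116 + 2*28736 = 414
Expand coordinatewise in base 11:
  c_1 = 90 = 2·11^0 + 8·11^1
  c_2 = 1202 = 3·11^0 + 10·11^1 + 9·11^2
  c_3 = 1276 = 0·11^0 + 6·11^1 + 10·11^2
  c_4 = 414 = 7·11^0 + 4·11^1 + 3·11^2
Factor λ_0 = (2, 3, 0, 7)
Factor λ_1 = (8, 10, 6, 4)
Factor λ_2 = (0, 9, 10, 3)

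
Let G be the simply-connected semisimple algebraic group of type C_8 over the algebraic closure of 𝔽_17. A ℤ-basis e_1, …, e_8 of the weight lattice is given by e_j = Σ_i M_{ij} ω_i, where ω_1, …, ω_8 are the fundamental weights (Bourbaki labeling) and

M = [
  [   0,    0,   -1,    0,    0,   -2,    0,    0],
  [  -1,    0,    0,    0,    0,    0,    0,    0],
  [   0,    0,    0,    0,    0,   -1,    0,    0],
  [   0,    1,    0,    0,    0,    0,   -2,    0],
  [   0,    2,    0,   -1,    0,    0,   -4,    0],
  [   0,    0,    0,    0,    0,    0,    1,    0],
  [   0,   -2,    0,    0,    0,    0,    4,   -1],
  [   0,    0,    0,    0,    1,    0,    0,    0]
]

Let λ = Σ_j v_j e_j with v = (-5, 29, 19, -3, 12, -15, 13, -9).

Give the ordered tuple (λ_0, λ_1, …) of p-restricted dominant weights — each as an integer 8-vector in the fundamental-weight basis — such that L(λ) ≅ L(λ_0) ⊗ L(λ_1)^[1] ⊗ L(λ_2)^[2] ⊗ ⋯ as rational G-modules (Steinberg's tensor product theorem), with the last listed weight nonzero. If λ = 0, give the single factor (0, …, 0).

((11, 5, 15, 3, 9, 13, 3, 12),)

Compute c_i = Σ_j M_{ij} v_j with v = (-5, 29, 19, -3, 12, -15, 13, -9):
  c_1 = (0)·(-5) + (0)·(29) + (-1)·(19) + (0)·(-3) + (0)·(12) + (-2)·(-15) + (0)·(13) + (0)·(-9) = 11
  c_2 = (-1)·(-5) + (0)·(29) + (0)·(19) + (0)·(-3) + (0)·(12) + (0)·(-15) + (0)·(13) + (0)·(-9) = 5
  c_3 = (0)·(-5) + (0)·(29) + (0)·(19) + (0)·(-3) + (0)·(12) + (-1)·(-15) + (0)·(13) + (0)·(-9) = 15
  c_4 = (0)·(-5) + (1)·(29) + (0)·(19) + (0)·(-3) + (0)·(12) + (0)·(-15) + (-2)·(13) + (0)·(-9) = 3
  c_5 = (0)·(-5) + (2)·(29) + (0)·(19) + (-1)·(-3) + (0)·(12) + (0)·(-15) + (-4)·(13) + (0)·(-9) = 9
  c_6 = (0)·(-5) + (0)·(29) + (0)·(19) + (0)·(-3) + (0)·(12) + (0)·(-15) + (1)·(13) + (0)·(-9) = 13
  c_7 = (0)·(-5) + (-2)·(29) + (0)·(19) + (0)·(-3) + (0)·(12) + (0)·(-15) + (4)·(13) + (-1)·(-9) = 3
  c_8 = (0)·(-5) + (0)·(29) + (0)·(19) + (0)·(-3) + (1)·(12) + (0)·(-15) + (0)·(13) + (0)·(-9) = 12
Base-17 expansion of each c_i:
  c_1 = 11 = 11·17^0
  c_2 = 5 = 5·17^0
  c_3 = 15 = 15·17^0
  c_4 = 3 = 3·17^0
  c_5 = 9 = 9·17^0
  c_6 = 13 = 13·17^0
  c_7 = 3 = 3·17^0
  c_8 = 12 = 12·17^0
p-restricted factor λ_0 = (11, 5, 15, 3, 9, 13, 3, 12)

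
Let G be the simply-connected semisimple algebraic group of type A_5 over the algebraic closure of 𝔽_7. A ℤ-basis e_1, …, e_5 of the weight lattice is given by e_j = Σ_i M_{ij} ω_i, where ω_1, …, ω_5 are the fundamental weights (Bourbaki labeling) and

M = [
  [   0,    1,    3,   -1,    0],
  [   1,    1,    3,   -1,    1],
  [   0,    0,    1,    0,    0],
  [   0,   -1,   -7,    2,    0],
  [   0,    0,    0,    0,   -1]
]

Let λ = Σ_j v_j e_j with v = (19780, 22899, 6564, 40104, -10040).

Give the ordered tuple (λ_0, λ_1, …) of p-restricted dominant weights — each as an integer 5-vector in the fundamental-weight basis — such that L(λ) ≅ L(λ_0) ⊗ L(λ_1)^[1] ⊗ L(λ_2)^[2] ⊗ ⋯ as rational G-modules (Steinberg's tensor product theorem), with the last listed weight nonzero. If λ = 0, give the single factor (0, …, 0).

((2, 5, 5, 0, 2), (5, 3, 6, 6, 6), (1, 4, 0, 0, 1), (0, 0, 5, 5, 1), (1, 5, 2, 4, 4))

Change of basis e → ω: c = M·v where v = (19780, 22899, 6564, 40104, -10040):
  c_1 = 0*19780 + 1*22899 + 3*6564 + -1*40104 + 0*-10040 = 2487
  c_2 = 1*19780 + 1*22899 + 3*6564 + -1*40104 + 1*-10040 = 12227
  c_3 = 0*19780 + 0*22899 + 1*6564 + 0*40104 + 0*-10040 = 6564
  c_4 = 0*19780 + -1*22899 + -7*6564 + 2*40104 + 0*-10040 = 11361
  c_5 = 0*19780 + 0*22899 + 0*6564 + 0*40104 + -1*-10040 = 10040
Expand coordinatewise in base 7:
  c_1 = 2487 = 2·7^0 + 5·7^1 + 1·7^2 + 0·7^3 + 1·7^4
  c_2 = 12227 = 5·7^0 + 3·7^1 + 4·7^2 + 0·7^3 + 5·7^4
  c_3 = 6564 = 5·7^0 + 6·7^1 + 0·7^2 + 5·7^3 + 2·7^4
  c_4 = 11361 = 0·7^0 + 6·7^1 + 0·7^2 + 5·7^3 + 4·7^4
  c_5 = 10040 = 2·7^0 + 6·7^1 + 1·7^2 + 1·7^3 + 4·7^4
λ_0 = (2, 5, 5, 0, 2)
λ_1 = (5, 3, 6, 6, 6)
λ_2 = (1, 4, 0, 0, 1)
λ_3 = (0, 0, 5, 5, 1)
λ_4 = (1, 5, 2, 4, 4)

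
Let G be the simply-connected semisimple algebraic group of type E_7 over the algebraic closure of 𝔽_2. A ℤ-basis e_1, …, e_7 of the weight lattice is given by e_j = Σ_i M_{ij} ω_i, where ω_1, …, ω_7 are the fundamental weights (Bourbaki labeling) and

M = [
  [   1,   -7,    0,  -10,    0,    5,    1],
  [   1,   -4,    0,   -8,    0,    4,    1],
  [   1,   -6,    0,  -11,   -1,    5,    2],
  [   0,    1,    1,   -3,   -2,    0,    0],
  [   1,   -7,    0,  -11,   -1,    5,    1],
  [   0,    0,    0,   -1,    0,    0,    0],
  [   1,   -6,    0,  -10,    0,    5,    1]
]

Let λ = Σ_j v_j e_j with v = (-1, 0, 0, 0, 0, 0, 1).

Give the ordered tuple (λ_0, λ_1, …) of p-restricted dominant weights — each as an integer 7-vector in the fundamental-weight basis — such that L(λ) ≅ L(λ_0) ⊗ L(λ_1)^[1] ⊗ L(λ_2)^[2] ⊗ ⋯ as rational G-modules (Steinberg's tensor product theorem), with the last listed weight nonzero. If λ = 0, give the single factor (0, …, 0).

Change of basis e → ω: c = M·v where v = (-1, 0, 0, 0, 0, 0, 1):
  c_1 = (1)·(-1) + (-7)·(0) + 0·0 + (-10)·(0) + 0·0 + 5·0 + 1·1 = 0
  c_2 = (1)·(-1) + (-4)·(0) + 0·0 + (-8)·(0) + 0·0 + 4·0 + 1·1 = 0
  c_3 = (1)·(-1) + (-6)·(0) + 0·0 + (-11)·(0) + (-1)·(0) + 5·0 + 2·1 = 1
  c_4 = (0)·(-1) + 1·0 + 1·0 + (-3)·(0) + (-2)·(0) + 0·0 + 0·1 = 0
  c_5 = (1)·(-1) + (-7)·(0) + 0·0 + (-11)·(0) + (-1)·(0) + 5·0 + 1·1 = 0
  c_6 = (0)·(-1) + 0·0 + 0·0 + (-1)·(0) + 0·0 + 0·0 + 0·1 = 0
  c_7 = (1)·(-1) + (-6)·(0) + 0·0 + (-10)·(0) + 0·0 + 5·0 + 1·1 = 0
Writing each c_i in base p = 2:
  c_1 = 0
  c_2 = 0
  c_3 = 1 = 1·2^0
  c_4 = 0
  c_5 = 0
  c_6 = 0
  c_7 = 0
p-restricted factor λ_0 = (0, 0, 1, 0, 0, 0, 0)

((0, 0, 1, 0, 0, 0, 0),)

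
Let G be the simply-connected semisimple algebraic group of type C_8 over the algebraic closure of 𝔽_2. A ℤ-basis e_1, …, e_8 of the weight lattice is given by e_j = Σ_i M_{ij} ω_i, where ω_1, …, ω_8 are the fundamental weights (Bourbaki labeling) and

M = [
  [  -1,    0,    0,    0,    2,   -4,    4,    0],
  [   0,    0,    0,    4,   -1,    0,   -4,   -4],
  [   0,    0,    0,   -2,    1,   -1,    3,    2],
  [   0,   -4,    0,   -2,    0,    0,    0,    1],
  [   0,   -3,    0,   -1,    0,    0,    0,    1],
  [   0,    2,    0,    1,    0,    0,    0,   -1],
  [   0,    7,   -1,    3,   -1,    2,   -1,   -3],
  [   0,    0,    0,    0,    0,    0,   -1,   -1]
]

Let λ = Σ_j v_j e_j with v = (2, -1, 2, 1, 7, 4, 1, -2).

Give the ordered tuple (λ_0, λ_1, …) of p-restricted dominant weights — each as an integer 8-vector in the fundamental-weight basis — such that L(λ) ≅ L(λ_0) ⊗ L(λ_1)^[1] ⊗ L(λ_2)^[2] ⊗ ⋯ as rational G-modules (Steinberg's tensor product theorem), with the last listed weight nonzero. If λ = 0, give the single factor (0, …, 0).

((0, 1, 0, 0, 0, 1, 0, 1),)

Change of basis e → ω: c = M·v where v = (2, -1, 2, 1, 7, 4, 1, -2):
  c_1 = (-1)·(2) + (0)·(-1) + 0·2 + 0·1 + 2·7 + (-4)·(4) + 4·1 + (0)·(-2) = 0
  c_2 = 0·2 + (0)·(-1) + 0·2 + 4·1 + (-1)·(7) + 0·4 + (-4)·(1) + (-4)·(-2) = 1
  c_3 = 0·2 + (0)·(-1) + 0·2 + (-2)·(1) + 1·7 + (-1)·(4) + 3·1 + (2)·(-2) = 0
  c_4 = 0·2 + (-4)·(-1) + 0·2 + (-2)·(1) + 0·7 + 0·4 + 0·1 + (1)·(-2) = 0
  c_5 = 0·2 + (-3)·(-1) + 0·2 + (-1)·(1) + 0·7 + 0·4 + 0·1 + (1)·(-2) = 0
  c_6 = 0·2 + (2)·(-1) + 0·2 + 1·1 + 0·7 + 0·4 + 0·1 + (-1)·(-2) = 1
  c_7 = 0·2 + (7)·(-1) + (-1)·(2) + 3·1 + (-1)·(7) + 2·4 + (-1)·(1) + (-3)·(-2) = 0
  c_8 = 0·2 + (0)·(-1) + 0·2 + 0·1 + 0·7 + 0·4 + (-1)·(1) + (-1)·(-2) = 1
Base-2 expansion of each c_i:
  c_1 = 0
  c_2 = 1 = 1·2^0
  c_3 = 0
  c_4 = 0
  c_5 = 0
  c_6 = 1 = 1·2^0
  c_7 = 0
  c_8 = 1 = 1·2^0
λ_0 = (0, 1, 0, 0, 0, 1, 0, 1)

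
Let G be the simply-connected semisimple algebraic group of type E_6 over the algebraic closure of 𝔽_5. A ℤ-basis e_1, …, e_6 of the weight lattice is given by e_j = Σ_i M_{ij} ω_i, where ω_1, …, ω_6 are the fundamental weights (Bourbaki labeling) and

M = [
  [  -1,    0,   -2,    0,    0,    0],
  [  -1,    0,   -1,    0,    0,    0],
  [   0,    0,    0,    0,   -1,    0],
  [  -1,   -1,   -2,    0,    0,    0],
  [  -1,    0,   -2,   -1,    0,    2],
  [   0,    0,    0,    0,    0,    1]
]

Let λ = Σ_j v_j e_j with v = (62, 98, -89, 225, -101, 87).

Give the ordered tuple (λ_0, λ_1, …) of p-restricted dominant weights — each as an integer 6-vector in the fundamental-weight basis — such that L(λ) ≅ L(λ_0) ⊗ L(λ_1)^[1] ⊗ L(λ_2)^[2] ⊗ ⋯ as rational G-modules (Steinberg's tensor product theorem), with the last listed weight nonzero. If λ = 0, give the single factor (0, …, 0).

Compute c_i = Σ_j M_{ij} v_j with v = (62, 98, -89, 225, -101, 87):
  c_1 = -1*62 + 0*98 + -2*-89 + 0*225 + 0*-101 + 0*87 = 116
  c_2 = -1*62 + 0*98 + -1*-89 + 0*225 + 0*-101 + 0*87 = 27
  c_3 = 0*62 + 0*98 + 0*-89 + 0*225 + -1*-101 + 0*87 = 101
  c_4 = -1*62 + -1*98 + -2*-89 + 0*225 + 0*-101 + 0*87 = 18
  c_5 = -1*62 + 0*98 + -2*-89 + -1*225 + 0*-101 + 2*87 = 65
  c_6 = 0*62 + 0*98 + 0*-89 + 0*225 + 0*-101 + 1*87 = 87
p = 5; digits c_i = Σ_j d_{ij}·5^j, 0 ≤ d_{ij} < 5:
  c_1 = 116 = 1·5^0 + 3·5^1 + 4·5^2
  c_2 = 27 = 2·5^0 + 0·5^1 + 1·5^2
  c_3 = 101 = 1·5^0 + 0·5^1 + 4·5^2
  c_4 = 18 = 3·5^0 + 3·5^1
  c_5 = 65 = 0·5^0 + 3·5^1 + 2·5^2
  c_6 = 87 = 2·5^0 + 2·5^1 + 3·5^2
p-restricted factor λ_0 = (1, 2, 1, 3, 0, 2)
p-restricted factor λ_1 = (3, 0, 0, 3, 3, 2)
p-restricted factor λ_2 = (4, 1, 4, 0, 2, 3)

((1, 2, 1, 3, 0, 2), (3, 0, 0, 3, 3, 2), (4, 1, 4, 0, 2, 3))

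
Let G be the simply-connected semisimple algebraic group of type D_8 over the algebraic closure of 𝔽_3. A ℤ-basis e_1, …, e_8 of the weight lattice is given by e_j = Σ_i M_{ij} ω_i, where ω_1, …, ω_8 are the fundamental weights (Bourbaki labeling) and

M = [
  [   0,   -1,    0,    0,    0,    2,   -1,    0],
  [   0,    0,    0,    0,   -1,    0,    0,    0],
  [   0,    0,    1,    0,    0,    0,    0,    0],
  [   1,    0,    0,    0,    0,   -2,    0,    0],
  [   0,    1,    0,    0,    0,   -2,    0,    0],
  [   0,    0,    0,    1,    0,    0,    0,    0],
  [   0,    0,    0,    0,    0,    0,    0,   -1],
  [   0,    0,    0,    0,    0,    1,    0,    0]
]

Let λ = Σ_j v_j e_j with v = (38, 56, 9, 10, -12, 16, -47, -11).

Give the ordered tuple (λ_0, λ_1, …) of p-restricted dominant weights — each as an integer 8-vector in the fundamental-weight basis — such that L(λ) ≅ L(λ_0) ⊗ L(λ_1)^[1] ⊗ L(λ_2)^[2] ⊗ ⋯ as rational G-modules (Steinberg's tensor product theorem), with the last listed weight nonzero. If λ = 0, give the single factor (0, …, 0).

ω-coordinates c = M·v, v = (38, 56, 9, 10, -12, 16, -47, -11):
  c_1 = (0)·(38) + (-1)·(56) + (0)·(9) + (0)·(10) + (0)·(-12) + (2)·(16) + (-1)·(-47) + (0)·(-11) = 23
  c_2 = (0)·(38) + (0)·(56) + (0)·(9) + (0)·(10) + (-1)·(-12) + (0)·(16) + (0)·(-47) + (0)·(-11) = 12
  c_3 = (0)·(38) + (0)·(56) + (1)·(9) + (0)·(10) + (0)·(-12) + (0)·(16) + (0)·(-47) + (0)·(-11) = 9
  c_4 = (1)·(38) + (0)·(56) + (0)·(9) + (0)·(10) + (0)·(-12) + (-2)·(16) + (0)·(-47) + (0)·(-11) = 6
  c_5 = (0)·(38) + (1)·(56) + (0)·(9) + (0)·(10) + (0)·(-12) + (-2)·(16) + (0)·(-47) + (0)·(-11) = 24
  c_6 = (0)·(38) + (0)·(56) + (0)·(9) + (1)·(10) + (0)·(-12) + (0)·(16) + (0)·(-47) + (0)·(-11) = 10
  c_7 = (0)·(38) + (0)·(56) + (0)·(9) + (0)·(10) + (0)·(-12) + (0)·(16) + (0)·(-47) + (-1)·(-11) = 11
  c_8 = (0)·(38) + (0)·(56) + (0)·(9) + (0)·(10) + (0)·(-12) + (1)·(16) + (0)·(-47) + (0)·(-11) = 16
Expand coordinatewise in base 3:
  c_1 = 23 = 2·3^0 + 1·3^1 + 2·3^2
  c_2 = 12 = 0·3^0 + 1·3^1 + 1·3^2
  c_3 = 9 = 0·3^0 + 0·3^1 + 1·3^2
  c_4 = 6 = 0·3^0 + 2·3^1
  c_5 = 24 = 0·3^0 + 2·3^1 + 2·3^2
  c_6 = 10 = 1·3^0 + 0·3^1 + 1·3^2
  c_7 = 11 = 2·3^0 + 0·3^1 + 1·3^2
  c_8 = 16 = 1·3^0 + 2·3^1 + 1·3^2
λ_0 = (2, 0, 0, 0, 0, 1, 2, 1)
λ_1 = (1, 1, 0, 2, 2, 0, 0, 2)
λ_2 = (2, 1, 1, 0, 2, 1, 1, 1)

((2, 0, 0, 0, 0, 1, 2, 1), (1, 1, 0, 2, 2, 0, 0, 2), (2, 1, 1, 0, 2, 1, 1, 1))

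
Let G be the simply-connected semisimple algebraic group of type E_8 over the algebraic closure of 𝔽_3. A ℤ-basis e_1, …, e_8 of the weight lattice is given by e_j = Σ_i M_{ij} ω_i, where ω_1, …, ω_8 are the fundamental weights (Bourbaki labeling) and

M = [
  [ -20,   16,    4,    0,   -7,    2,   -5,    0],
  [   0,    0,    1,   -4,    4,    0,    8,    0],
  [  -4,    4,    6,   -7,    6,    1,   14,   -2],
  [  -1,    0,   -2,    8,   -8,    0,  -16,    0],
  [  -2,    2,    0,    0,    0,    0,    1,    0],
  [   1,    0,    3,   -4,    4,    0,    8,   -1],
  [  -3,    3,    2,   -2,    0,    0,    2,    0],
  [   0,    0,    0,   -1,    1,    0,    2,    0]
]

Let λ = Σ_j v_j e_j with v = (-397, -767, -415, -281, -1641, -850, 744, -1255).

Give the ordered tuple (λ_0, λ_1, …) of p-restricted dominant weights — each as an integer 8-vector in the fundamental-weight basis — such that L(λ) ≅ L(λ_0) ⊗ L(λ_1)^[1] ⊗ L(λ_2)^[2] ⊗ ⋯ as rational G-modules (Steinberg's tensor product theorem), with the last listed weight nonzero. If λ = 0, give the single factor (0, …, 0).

((0, 1, 2, 2, 1, 2, 2, 2), (1, 2, 0, 1, 1, 2, 0, 0), (2, 1, 1, 1, 0, 1, 0, 2), (2, 0, 2, 1, 0, 1, 1, 1), (0, 1, 2, 2, 0, 1, 1, 1))

Compute c_i = Σ_j M_{ij} v_j with v = (-397, -767, -415, -281, -1641, -850, 744, -1255):
  c_1 = -20*-397 + 16*-767 + 4*-415 + 0*-281 + -7*-1641 + 2*-850 + -5*744 + 0*-1255 = 75
  c_2 = 0*-397 + 0*-767 + 1*-415 + -4*-281 + 4*-1641 + 0*-850 + 8*744 + 0*-1255 = 97
  c_3 = -4*-397 + 4*-767 + 6*-415 + -7*-281 + 6*-1641 + 1*-850 + 14*744 + -2*-1255 = 227
  c_4 = -1*-397 + 0*-767 + -2*-415 + 8*-281 + -8*-1641 + 0*-850 + -16*744 + 0*-1255 = 203
  c_5 = -2*-397 + 2*-767 + 0*-415 + 0*-281 + 0*-1641 + 0*-850 + 1*744 + 0*-1255 = 4
  c_6 = 1*-397 + 0*-767 + 3*-415 + -4*-281 + 4*-1641 + 0*-850 + 8*744 + -1*-1255 = 125
  c_7 = -3*-397 + 3*-767 + 2*-415 + -2*-281 + 0*-1641 + 0*-850 + 2*744 + 0*-1255 = 110
  c_8 = 0*-397 + 0*-767 + 0*-415 + -1*-281 + 1*-1641 + 0*-850 + 2*744 + 0*-1255 = 128
Base-3 expansion of each c_i:
  c_1 = 75 = 0·3^0 + 1·3^1 + 2·3^2 + 2·3^3
  c_2 = 97 = 1·3^0 + 2·3^1 + 1·3^2 + 0·3^3 + 1·3^4
  c_3 = 227 = 2·3^0 + 0·3^1 + 1·3^2 + 2·3^3 + 2·3^4
  c_4 = 203 = 2·3^0 + 1·3^1 + 1·3^2 + 1·3^3 + 2·3^4
  c_5 = 4 = 1·3^0 + 1·3^1
  c_6 = 125 = 2·3^0 + 2·3^1 + 1·3^2 + 1·3^3 + 1·3^4
  c_7 = 110 = 2·3^0 + 0·3^1 + 0·3^2 + 1·3^3 + 1·3^4
  c_8 = 128 = 2·3^0 + 0·3^1 + 2·3^2 + 1·3^3 + 1·3^4
p-restricted factor λ_0 = (0, 1, 2, 2, 1, 2, 2, 2)
p-restricted factor λ_1 = (1, 2, 0, 1, 1, 2, 0, 0)
p-restricted factor λ_2 = (2, 1, 1, 1, 0, 1, 0, 2)
p-restricted factor λ_3 = (2, 0, 2, 1, 0, 1, 1, 1)
p-restricted factor λ_4 = (0, 1, 2, 2, 0, 1, 1, 1)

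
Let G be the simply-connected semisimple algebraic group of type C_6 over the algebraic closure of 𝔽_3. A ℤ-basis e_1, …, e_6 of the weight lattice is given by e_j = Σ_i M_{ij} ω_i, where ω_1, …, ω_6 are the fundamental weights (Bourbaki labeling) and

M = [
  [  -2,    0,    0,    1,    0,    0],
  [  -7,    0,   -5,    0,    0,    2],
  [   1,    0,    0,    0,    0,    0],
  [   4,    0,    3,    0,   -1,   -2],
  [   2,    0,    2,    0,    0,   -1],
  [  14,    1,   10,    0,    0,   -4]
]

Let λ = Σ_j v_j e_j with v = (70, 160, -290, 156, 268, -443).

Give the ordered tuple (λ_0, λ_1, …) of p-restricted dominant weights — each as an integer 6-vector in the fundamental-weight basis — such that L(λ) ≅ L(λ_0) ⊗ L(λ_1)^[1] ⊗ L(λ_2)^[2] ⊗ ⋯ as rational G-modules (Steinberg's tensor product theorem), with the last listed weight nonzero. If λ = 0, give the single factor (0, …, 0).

((1, 2, 1, 1, 0, 0), (2, 0, 2, 0, 1, 1), (1, 2, 1, 0, 0, 1), (0, 2, 2, 1, 0, 0))

In the fundamental-weight basis, λ has coordinates c = M·v (v = (70, 160, -290, 156, 268, -443)):
  c_1 = (-2)·(70) + 0·160 + (0)·(-290) + 1·156 + 0·268 + (0)·(-443) = 16
  c_2 = (-7)·(70) + 0·160 + (-5)·(-290) + 0·156 + 0·268 + (2)·(-443) = 74
  c_3 = 1·70 + 0·160 + (0)·(-290) + 0·156 + 0·268 + (0)·(-443) = 70
  c_4 = 4·70 + 0·160 + (3)·(-290) + 0·156 + (-1)·(268) + (-2)·(-443) = 28
  c_5 = 2·70 + 0·160 + (2)·(-290) + 0·156 + 0·268 + (-1)·(-443) = 3
  c_6 = 14·70 + 1·160 + (10)·(-290) + 0·156 + 0·268 + (-4)·(-443) = 12
Base-3 expansion of each c_i:
  c_1 = 16 = 1·3^0 + 2·3^1 + 1·3^2
  c_2 = 74 = 2·3^0 + 0·3^1 + 2·3^2 + 2·3^3
  c_3 = 70 = 1·3^0 + 2·3^1 + 1·3^2 + 2·3^3
  c_4 = 28 = 1·3^0 + 0·3^1 + 0·3^2 + 1·3^3
  c_5 = 3 = 0·3^0 + 1·3^1
  c_6 = 12 = 0·3^0 + 1·3^1 + 1·3^2
λ_0 = (1, 2, 1, 1, 0, 0)
λ_1 = (2, 0, 2, 0, 1, 1)
λ_2 = (1, 2, 1, 0, 0, 1)
λ_3 = (0, 2, 2, 1, 0, 0)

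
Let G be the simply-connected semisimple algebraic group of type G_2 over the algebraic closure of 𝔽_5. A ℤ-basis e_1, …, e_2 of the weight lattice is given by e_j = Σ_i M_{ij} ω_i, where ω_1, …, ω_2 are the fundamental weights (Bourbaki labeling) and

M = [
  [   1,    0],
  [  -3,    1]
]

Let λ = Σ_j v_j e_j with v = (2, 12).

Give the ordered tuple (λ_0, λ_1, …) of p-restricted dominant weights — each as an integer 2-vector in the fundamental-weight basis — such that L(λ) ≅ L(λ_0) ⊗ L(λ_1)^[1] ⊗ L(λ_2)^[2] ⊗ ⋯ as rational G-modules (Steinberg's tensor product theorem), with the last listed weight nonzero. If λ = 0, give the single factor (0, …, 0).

((2, 1), (0, 1))

Compute c_i = Σ_j M_{ij} v_j with v = (2, 12):
  c_1 = 1*2 + 0*12 = 2
  c_2 = -3*2 + 1*12 = 6
Base-5 expansion of each c_i:
  c_1 = 2 = 2·5^0
  c_2 = 6 = 1·5^0 + 1·5^1
Factor λ_0 = (2, 1)
Factor λ_1 = (0, 1)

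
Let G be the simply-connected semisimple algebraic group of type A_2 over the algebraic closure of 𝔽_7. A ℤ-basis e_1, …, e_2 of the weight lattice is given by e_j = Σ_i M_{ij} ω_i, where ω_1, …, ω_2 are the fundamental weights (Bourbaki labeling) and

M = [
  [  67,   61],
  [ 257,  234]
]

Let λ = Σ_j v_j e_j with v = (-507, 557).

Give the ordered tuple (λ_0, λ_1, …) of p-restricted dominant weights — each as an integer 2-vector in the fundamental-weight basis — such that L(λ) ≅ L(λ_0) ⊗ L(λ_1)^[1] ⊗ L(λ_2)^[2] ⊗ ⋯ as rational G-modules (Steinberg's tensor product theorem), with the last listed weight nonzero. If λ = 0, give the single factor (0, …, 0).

((1, 4), (1, 5))

ω-coordinates c = M·v, v = (-507, 557):
  c_1 = (67)·(-507) + 61·557 = 8
  c_2 = (257)·(-507) + 234·557 = 39
Writing each c_i in base p = 7:
  c_1 = 8 = 1·7^0 + 1·7^1
  c_2 = 39 = 4·7^0 + 5·7^1
p-restricted factor λ_0 = (1, 4)
p-restricted factor λ_1 = (1, 5)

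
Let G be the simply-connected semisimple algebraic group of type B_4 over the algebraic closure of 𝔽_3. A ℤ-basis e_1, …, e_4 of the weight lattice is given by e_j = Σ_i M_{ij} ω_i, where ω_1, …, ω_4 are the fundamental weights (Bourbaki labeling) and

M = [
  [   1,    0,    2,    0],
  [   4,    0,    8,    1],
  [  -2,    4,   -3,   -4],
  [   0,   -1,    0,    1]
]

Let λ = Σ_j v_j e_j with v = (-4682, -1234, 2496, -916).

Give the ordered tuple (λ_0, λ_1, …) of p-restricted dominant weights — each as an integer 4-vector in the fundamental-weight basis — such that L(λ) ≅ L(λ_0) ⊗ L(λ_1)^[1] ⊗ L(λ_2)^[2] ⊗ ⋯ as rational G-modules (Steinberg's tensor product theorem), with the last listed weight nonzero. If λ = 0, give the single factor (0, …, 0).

((1, 0, 1, 0), (1, 0, 0, 1), (1, 0, 1, 2), (2, 0, 1, 2), (0, 1, 1, 0), (1, 1, 2, 1))

Converting to the ω-basis (c_i = row i of M dotted with v = (-4682, -1234, 2496, -916)):
  c_1 = 1*-4682 + 0*-1234 + 2*2496 + 0*-916 = 310
  c_2 = 4*-4682 + 0*-1234 + 8*2496 + 1*-916 = 324
  c_3 = -2*-4682 + 4*-1234 + -3*2496 + -4*-916 = 604
  c_4 = 0*-4682 + -1*-1234 + 0*2496 + 1*-916 = 318
Writing each c_i in base p = 3:
  c_1 = 310 = 1·3^0 + 1·3^1 + 1·3^2 + 2·3^3 + 0·3^4 + 1·3^5
  c_2 = 324 = 0·3^0 + 0·3^1 + 0·3^2 + 0·3^3 + 1·3^4 + 1·3^5
  c_3 = 604 = 1·3^0 + 0·3^1 + 1·3^2 + 1·3^3 + 1·3^4 + 2·3^5
  c_4 = 318 = 0·3^0 + 1·3^1 + 2·3^2 + 2·3^3 + 0·3^4 + 1·3^5
λ_0 = (1, 0, 1, 0)
λ_1 = (1, 0, 0, 1)
λ_2 = (1, 0, 1, 2)
λ_3 = (2, 0, 1, 2)
λ_4 = (0, 1, 1, 0)
λ_5 = (1, 1, 2, 1)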